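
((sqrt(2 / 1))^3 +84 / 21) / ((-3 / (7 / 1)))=-28 / 3 - 14 * sqrt(2) / 3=-15.93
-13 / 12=-1.08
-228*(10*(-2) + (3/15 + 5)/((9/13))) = 42712/15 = 2847.47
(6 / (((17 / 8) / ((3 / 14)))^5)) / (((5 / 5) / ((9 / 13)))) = 13436928 / 310225975787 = 0.00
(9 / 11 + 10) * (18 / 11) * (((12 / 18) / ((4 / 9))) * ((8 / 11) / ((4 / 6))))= 38556 / 1331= 28.97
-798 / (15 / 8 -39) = 2128 / 99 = 21.49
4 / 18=2 / 9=0.22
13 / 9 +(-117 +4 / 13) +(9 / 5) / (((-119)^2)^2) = -13519996952767 / 117312343785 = -115.25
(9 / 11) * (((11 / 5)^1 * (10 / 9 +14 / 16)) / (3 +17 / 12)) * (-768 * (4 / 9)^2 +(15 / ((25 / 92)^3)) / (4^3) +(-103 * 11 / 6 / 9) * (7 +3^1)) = -2110508257 / 7453125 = -283.17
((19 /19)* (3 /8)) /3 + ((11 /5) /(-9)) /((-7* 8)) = 163 /1260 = 0.13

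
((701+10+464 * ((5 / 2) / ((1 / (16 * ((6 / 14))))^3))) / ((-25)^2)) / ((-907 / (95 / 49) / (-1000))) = 19536650136 / 15243949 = 1281.60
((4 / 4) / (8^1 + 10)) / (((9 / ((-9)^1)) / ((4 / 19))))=-2 / 171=-0.01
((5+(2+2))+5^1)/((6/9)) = 21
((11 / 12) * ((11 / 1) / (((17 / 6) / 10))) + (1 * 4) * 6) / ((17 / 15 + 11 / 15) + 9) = 15195 / 2771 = 5.48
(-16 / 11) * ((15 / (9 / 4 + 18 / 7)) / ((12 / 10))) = -1120 / 297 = -3.77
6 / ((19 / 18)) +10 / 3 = 514 / 57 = 9.02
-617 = -617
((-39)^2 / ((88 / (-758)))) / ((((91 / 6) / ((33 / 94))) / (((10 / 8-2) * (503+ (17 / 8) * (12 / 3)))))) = 1224798003 / 10528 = 116337.20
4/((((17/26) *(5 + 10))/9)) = 312/85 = 3.67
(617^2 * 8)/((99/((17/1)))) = 51773704/99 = 522966.71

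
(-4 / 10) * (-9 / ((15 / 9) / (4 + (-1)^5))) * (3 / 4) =243 / 50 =4.86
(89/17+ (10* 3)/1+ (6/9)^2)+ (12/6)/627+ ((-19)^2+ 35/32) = 407030555/1023264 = 397.78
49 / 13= 3.77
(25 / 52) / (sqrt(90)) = 0.05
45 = 45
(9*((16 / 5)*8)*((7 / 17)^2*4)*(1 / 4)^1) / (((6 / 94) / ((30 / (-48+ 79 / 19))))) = -2057472 / 4913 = -418.78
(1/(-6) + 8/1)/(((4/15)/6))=705/4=176.25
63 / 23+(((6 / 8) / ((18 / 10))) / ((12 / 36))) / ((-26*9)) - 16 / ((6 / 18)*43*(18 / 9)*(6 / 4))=2186231 / 925704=2.36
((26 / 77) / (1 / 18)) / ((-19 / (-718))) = 336024 / 1463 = 229.68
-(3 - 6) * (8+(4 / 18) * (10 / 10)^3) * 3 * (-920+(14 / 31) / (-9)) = -18995356 / 279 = -68083.71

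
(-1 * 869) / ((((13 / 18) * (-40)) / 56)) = 109494 / 65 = 1684.52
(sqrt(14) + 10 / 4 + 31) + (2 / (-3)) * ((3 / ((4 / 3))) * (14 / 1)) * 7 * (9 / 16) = -45.45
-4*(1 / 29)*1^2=-4 / 29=-0.14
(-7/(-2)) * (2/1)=7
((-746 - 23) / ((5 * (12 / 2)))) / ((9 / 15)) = -42.72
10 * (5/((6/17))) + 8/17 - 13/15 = 141.27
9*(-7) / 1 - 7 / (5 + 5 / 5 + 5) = -700 / 11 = -63.64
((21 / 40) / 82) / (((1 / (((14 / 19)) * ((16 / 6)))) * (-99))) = -49 / 385605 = -0.00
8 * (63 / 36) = 14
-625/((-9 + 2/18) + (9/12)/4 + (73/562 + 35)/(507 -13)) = 6246630000/86256223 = 72.42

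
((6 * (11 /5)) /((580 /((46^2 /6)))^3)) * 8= 3256789558 /137188125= 23.74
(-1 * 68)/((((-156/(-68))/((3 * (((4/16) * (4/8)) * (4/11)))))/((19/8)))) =-5491/572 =-9.60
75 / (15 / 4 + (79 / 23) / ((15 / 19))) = 103500 / 11179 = 9.26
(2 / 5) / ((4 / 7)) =7 / 10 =0.70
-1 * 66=-66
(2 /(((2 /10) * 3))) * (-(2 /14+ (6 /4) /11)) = -215 /231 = -0.93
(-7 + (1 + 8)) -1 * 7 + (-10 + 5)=-10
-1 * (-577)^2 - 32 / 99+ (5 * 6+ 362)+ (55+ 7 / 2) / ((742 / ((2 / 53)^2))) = -34308461224522 / 103171761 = -332537.32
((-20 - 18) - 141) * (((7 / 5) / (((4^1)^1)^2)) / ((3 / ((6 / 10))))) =-1253 / 400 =-3.13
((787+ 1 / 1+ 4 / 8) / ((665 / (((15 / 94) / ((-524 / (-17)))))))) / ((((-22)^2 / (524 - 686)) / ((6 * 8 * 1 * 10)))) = -5143095 / 5214979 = -0.99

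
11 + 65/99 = 1154/99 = 11.66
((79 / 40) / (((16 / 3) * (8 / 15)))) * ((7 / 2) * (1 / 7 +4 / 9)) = 2923 / 2048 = 1.43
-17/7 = -2.43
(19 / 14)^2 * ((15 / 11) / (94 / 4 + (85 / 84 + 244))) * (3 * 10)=97470 / 347347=0.28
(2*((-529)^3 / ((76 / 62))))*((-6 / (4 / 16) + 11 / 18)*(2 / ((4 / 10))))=9660081936695 / 342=28245853616.07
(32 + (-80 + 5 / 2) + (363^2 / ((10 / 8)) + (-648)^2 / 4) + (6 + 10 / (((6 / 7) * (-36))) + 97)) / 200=113642123 / 108000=1052.24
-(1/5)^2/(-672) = 1/16800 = 0.00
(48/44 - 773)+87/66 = -16953/22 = -770.59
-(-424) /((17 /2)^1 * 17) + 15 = 5183 /289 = 17.93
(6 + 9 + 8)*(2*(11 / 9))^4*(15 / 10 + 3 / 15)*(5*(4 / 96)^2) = 5724631 / 472392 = 12.12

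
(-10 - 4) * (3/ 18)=-7/ 3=-2.33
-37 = -37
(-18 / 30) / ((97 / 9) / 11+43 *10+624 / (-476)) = -35343 / 25309645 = -0.00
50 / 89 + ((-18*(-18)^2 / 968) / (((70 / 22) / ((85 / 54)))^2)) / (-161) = 1603521 / 2808484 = 0.57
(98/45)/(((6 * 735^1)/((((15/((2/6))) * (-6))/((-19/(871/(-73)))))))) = -1742/20805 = -0.08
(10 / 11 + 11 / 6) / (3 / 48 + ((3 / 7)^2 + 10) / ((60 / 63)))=50680 / 198759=0.25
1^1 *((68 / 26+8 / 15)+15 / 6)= 2203 / 390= 5.65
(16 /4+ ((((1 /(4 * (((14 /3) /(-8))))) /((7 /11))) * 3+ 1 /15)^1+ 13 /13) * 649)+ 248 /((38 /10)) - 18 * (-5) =-6419921 /13965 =-459.72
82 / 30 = 41 / 15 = 2.73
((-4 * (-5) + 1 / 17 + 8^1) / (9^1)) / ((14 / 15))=795 / 238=3.34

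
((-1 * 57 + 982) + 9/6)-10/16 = 7407/8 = 925.88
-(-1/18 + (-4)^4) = -4607/18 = -255.94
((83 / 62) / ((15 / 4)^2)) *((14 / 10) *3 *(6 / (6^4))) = 581 / 313875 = 0.00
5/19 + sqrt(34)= 6.09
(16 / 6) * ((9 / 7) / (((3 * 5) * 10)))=4 / 175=0.02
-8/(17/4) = -32/17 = -1.88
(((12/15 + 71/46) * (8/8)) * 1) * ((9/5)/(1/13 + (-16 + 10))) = -819/1150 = -0.71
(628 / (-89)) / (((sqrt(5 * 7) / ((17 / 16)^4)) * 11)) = -13112797 * sqrt(35) / 561397760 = -0.14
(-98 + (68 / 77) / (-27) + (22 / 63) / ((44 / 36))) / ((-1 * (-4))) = -50804 / 2079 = -24.44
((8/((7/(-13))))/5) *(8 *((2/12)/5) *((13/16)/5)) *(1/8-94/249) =0.03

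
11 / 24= 0.46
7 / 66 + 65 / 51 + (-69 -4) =-80357 / 1122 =-71.62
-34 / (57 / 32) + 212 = 10996 / 57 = 192.91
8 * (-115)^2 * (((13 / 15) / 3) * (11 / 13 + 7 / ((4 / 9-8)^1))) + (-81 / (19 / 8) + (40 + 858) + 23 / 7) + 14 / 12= -64566949 / 40698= -1586.49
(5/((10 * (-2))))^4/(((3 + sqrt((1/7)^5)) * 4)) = 50421/154892288-49 * sqrt(7)/154892288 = 0.00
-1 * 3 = -3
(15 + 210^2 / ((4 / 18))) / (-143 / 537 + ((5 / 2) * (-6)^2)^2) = 106575705 / 4349557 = 24.50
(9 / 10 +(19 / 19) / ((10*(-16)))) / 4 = 143 / 640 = 0.22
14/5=2.80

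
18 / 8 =9 / 4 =2.25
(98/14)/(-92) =-0.08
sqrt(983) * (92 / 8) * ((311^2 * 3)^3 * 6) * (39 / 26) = 5057040640007674629 * sqrt(983) / 2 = 79276269800772529926.94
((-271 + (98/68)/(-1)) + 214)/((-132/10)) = 9935/2244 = 4.43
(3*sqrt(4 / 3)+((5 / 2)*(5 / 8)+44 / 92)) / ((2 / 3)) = 2253 / 736+3*sqrt(3) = 8.26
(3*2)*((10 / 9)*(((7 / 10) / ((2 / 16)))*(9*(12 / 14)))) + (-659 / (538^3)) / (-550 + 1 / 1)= 24621338514323 / 85490758728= 288.00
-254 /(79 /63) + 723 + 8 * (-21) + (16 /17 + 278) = 847949 /1343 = 631.38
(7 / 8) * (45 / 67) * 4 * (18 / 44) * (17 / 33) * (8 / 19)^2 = 257040 / 2926627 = 0.09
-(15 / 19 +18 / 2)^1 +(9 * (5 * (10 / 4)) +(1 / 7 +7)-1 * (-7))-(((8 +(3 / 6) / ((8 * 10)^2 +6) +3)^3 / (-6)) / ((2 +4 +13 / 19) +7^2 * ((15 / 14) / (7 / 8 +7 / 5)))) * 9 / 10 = 5081168160078870641301 / 41122437513585460480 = 123.56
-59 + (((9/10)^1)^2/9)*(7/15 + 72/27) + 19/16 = -115061/2000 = -57.53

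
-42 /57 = -14 /19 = -0.74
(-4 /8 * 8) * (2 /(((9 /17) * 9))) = -136 /81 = -1.68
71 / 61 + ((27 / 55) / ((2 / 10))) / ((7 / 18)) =35113 / 4697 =7.48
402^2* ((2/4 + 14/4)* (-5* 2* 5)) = -32320800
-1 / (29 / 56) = -56 / 29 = -1.93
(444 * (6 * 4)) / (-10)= -5328 / 5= -1065.60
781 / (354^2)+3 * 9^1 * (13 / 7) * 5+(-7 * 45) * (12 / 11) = -896575843 / 9649332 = -92.92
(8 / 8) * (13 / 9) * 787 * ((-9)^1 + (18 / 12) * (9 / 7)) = -112541 / 14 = -8038.64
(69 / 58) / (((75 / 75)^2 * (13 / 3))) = 207 / 754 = 0.27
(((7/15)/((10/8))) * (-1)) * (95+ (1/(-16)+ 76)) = -3829/60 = -63.82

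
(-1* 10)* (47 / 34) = -235 / 17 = -13.82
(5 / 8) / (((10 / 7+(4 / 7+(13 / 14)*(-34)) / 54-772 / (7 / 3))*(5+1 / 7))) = -735 / 1995856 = -0.00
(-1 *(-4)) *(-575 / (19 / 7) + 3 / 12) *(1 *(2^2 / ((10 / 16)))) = -514592 / 95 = -5416.76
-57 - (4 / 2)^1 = -59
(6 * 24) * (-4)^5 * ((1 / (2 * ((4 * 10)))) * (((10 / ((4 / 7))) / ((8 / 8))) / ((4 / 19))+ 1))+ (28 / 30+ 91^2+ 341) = -2196544 / 15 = -146436.27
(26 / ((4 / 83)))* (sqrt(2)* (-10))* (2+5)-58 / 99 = -37765* sqrt(2)-58 / 99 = -53408.36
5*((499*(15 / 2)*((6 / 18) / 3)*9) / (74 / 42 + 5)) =785925 / 284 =2767.34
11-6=5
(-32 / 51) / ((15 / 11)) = -352 / 765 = -0.46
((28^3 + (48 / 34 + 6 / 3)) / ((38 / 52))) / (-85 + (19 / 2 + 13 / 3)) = -58225752 / 137921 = -422.17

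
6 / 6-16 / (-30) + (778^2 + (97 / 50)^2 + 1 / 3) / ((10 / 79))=358633312433 / 75000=4781777.50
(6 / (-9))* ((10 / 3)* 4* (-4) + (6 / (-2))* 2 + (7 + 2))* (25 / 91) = 7550 / 819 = 9.22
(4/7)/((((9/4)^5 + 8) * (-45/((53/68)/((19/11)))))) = -596992/6841435545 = -0.00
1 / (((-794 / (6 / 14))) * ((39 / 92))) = -46 / 36127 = -0.00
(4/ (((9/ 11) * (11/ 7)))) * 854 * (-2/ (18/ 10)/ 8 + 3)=615734/ 81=7601.65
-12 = -12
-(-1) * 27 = 27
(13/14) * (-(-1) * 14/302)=13/302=0.04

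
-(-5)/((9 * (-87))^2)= 5/613089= 0.00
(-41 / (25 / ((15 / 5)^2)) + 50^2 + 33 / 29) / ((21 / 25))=1802624 / 609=2959.97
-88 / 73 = -1.21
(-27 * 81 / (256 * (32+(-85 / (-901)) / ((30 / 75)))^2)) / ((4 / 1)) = -0.00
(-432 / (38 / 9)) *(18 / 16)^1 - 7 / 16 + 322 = 62763 / 304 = 206.46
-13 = -13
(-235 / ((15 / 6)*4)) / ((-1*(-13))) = -47 / 26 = -1.81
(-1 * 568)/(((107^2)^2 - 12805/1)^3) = -71/281441451527041397040792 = -0.00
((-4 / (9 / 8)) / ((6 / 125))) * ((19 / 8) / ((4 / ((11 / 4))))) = -26125 / 216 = -120.95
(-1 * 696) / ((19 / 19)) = -696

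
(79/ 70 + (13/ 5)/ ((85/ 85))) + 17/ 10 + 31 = 255/ 7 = 36.43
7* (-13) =-91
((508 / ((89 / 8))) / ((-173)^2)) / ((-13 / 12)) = -48768 / 34627853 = -0.00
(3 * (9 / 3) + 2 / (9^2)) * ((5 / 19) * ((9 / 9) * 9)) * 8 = 29240 / 171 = 170.99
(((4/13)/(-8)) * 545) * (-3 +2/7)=10355/182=56.90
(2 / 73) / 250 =1 / 9125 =0.00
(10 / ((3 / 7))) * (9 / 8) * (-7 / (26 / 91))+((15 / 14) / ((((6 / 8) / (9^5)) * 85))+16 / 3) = 1012819 / 2856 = 354.63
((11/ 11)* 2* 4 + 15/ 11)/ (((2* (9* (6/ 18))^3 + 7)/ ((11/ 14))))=103/ 854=0.12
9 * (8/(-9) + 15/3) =37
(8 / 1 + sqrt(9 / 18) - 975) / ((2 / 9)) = -8703 / 2 + 9 * sqrt(2) / 4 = -4348.32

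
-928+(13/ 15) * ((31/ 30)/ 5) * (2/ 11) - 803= -21420722/ 12375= -1730.97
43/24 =1.79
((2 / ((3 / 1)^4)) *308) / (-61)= -0.12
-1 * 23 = -23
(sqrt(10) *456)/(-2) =-228 *sqrt(10) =-721.00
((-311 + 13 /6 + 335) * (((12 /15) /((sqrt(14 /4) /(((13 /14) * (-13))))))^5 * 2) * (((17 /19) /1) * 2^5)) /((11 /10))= -3014199826390884352 * sqrt(14) /2259081391875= -4992340.29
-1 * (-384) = 384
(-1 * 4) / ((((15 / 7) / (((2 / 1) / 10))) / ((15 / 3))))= -28 / 15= -1.87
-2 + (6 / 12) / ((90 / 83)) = -277 / 180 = -1.54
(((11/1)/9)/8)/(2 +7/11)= 121/2088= 0.06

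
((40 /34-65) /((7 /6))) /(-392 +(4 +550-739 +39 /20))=600 /6307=0.10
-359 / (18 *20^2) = -359 / 7200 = -0.05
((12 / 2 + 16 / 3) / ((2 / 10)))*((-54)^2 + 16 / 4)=496400 / 3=165466.67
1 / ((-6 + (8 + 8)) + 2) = 1 / 12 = 0.08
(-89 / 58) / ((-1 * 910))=89 / 52780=0.00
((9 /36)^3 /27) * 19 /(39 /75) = 475 /22464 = 0.02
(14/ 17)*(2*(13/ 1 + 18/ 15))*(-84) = -166992/ 85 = -1964.61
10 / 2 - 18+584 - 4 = 567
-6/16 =-3/8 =-0.38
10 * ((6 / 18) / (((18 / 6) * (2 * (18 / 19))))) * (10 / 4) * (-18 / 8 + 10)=14725 / 1296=11.36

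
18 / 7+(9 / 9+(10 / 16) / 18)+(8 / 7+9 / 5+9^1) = 78367 / 5040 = 15.55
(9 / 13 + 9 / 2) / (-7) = -135 / 182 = -0.74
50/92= 0.54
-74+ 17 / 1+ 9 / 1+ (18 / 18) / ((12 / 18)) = -93 / 2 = -46.50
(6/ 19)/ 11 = 6/ 209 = 0.03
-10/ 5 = -2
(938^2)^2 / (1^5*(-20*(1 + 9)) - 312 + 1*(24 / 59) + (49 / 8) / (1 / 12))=-1864220505952 / 1055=-1767033654.93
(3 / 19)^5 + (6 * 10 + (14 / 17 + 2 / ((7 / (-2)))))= 17753658747 / 294655781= 60.25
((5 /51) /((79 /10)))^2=2500 /16232841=0.00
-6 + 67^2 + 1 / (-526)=4483.00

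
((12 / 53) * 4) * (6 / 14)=144 / 371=0.39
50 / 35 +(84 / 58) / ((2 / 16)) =2642 / 203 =13.01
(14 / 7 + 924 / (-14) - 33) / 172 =-0.56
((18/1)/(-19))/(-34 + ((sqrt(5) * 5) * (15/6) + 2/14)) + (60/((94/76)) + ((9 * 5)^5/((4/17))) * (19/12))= 1241720556.48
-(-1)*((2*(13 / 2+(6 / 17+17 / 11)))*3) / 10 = 9423 / 1870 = 5.04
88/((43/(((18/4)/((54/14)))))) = 308/129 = 2.39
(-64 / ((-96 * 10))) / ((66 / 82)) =41 / 495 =0.08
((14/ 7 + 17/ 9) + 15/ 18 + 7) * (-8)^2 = 6752/ 9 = 750.22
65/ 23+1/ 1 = 88/ 23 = 3.83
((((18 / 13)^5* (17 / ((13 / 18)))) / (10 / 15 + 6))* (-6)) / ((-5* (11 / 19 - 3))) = -24718383792 / 2775415175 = -8.91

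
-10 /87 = -0.11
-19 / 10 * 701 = -13319 / 10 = -1331.90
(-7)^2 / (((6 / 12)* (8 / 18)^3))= 35721 / 32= 1116.28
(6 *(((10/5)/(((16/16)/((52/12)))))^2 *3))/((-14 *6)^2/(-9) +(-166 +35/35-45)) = -676/497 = -1.36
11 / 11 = 1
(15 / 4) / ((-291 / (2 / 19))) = -5 / 3686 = -0.00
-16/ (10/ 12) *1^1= -96/ 5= -19.20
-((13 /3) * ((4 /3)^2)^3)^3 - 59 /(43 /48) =-6521621406997552 /449795187729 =-14499.09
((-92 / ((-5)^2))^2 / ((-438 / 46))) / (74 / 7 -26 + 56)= -340676 / 9718125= -0.04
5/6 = 0.83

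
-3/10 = -0.30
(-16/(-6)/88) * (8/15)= 8/495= 0.02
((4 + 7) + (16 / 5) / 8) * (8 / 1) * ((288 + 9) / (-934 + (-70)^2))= 22572 / 3305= 6.83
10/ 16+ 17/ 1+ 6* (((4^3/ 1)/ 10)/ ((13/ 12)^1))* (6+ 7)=19137/ 40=478.42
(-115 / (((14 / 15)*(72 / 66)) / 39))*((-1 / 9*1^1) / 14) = 82225 / 2352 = 34.96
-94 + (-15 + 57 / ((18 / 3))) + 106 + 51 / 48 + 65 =1161 / 16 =72.56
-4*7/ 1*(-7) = 196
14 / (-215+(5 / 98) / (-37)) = -50764 / 779595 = -0.07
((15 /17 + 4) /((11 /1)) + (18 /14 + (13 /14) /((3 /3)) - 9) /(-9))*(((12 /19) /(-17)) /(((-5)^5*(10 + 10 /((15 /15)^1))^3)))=28223 /15855262500000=0.00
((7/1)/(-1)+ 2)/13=-5/13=-0.38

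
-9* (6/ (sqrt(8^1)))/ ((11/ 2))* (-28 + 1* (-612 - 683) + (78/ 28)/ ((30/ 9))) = 4997781* sqrt(2)/ 1540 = 4589.56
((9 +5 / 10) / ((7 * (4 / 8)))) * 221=4199 / 7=599.86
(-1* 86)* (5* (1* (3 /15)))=-86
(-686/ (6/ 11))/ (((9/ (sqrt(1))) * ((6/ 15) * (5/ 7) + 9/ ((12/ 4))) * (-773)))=0.06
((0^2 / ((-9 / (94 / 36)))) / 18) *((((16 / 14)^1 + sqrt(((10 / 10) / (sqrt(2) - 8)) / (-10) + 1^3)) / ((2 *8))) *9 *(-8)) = 0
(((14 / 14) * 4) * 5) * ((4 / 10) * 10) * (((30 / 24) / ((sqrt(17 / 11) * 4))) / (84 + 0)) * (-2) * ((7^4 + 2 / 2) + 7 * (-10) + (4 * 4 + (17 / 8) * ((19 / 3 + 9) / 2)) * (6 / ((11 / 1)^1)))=-123075 * sqrt(187) / 1496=-1125.02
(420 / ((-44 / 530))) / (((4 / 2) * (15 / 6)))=-11130 / 11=-1011.82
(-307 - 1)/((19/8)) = -2464/19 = -129.68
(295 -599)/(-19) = 16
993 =993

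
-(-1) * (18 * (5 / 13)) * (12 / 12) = 90 / 13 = 6.92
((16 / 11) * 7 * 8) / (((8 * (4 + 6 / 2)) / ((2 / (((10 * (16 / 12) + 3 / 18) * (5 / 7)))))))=448 / 1485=0.30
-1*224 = -224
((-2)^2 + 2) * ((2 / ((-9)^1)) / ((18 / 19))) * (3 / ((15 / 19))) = -722 / 135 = -5.35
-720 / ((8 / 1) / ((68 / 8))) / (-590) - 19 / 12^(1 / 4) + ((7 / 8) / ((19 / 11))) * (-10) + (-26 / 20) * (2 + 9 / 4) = -19.50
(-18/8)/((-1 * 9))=1/4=0.25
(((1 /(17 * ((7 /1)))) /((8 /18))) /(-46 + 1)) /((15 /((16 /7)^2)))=-64 /437325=-0.00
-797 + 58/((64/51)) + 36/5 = -118973/160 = -743.58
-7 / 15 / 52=-0.01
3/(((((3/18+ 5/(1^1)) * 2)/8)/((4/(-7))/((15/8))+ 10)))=24432/1085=22.52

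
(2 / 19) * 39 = 78 / 19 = 4.11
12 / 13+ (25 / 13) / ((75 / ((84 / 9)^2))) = 1108 / 351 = 3.16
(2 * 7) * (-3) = -42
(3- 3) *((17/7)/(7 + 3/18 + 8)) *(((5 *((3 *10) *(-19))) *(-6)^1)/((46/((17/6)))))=0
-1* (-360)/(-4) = -90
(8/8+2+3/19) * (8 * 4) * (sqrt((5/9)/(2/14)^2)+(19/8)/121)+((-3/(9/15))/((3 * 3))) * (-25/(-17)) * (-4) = 97220/18513+4480 * sqrt(5)/19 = 532.49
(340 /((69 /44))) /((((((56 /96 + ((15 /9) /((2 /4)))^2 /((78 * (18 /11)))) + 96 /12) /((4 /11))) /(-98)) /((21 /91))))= -518192640 /2519857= -205.64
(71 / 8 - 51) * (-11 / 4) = 3707 / 32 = 115.84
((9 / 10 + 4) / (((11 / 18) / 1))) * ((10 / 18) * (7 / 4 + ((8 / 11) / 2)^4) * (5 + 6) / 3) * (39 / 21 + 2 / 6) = 16665271 / 263538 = 63.24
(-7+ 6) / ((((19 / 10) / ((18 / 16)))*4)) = -0.15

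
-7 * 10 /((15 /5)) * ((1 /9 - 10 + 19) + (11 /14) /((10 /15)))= -12965 /54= -240.09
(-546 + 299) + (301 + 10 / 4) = 113 / 2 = 56.50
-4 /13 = -0.31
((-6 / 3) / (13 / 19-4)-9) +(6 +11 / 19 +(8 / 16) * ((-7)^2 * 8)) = 232436 / 1197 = 194.18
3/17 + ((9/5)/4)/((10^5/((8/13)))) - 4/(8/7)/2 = -86937347/55250000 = -1.57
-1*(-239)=239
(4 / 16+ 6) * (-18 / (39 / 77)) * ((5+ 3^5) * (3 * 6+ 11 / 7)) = -1078084.62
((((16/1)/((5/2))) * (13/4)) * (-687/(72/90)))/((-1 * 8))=8931/4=2232.75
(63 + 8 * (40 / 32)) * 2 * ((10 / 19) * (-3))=-4380 / 19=-230.53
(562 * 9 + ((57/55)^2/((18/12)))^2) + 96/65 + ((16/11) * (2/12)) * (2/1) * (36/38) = 11437648871082/2260204375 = 5060.45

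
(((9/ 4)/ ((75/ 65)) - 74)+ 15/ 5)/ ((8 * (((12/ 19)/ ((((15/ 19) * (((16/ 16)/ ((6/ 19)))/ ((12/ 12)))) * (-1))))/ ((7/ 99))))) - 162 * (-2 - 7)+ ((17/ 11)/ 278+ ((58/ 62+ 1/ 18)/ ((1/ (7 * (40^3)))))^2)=6006116518132152230489/ 30468835584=197123270483.17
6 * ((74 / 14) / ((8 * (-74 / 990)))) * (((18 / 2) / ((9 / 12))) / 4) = -4455 / 28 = -159.11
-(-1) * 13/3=13/3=4.33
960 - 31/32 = 30689/32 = 959.03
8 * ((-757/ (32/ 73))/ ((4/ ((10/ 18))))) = -276305/ 144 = -1918.78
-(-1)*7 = 7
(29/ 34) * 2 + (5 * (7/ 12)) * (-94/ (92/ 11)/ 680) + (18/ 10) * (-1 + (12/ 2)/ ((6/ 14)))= 9405649/ 375360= 25.06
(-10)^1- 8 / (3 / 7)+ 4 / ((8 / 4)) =-80 / 3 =-26.67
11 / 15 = 0.73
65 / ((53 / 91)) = 5915 / 53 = 111.60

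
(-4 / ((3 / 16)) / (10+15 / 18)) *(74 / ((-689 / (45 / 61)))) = 85248 / 546377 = 0.16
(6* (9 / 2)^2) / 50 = 243 / 100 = 2.43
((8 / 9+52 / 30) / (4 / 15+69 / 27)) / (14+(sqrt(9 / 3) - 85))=-4189 / 319913 - 59* sqrt(3) / 319913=-0.01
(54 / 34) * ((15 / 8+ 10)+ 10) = 34.74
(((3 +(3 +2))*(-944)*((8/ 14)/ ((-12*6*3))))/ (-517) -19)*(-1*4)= 7441292/ 97713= 76.15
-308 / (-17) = 308 / 17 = 18.12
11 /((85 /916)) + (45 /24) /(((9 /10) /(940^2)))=469442728 /255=1840951.87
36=36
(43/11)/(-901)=-43/9911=-0.00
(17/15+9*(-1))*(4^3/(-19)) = 7552/285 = 26.50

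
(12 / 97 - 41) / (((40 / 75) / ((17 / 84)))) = -337025 / 21728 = -15.51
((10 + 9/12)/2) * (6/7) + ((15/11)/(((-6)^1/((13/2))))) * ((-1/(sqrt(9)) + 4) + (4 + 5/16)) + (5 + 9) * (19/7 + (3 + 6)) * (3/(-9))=-914345/14784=-61.85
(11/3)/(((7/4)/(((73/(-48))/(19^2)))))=-803/90972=-0.01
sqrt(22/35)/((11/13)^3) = 2197*sqrt(770)/46585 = 1.31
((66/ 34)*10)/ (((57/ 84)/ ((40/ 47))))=369600/ 15181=24.35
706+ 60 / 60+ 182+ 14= 903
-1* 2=-2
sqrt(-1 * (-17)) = sqrt(17) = 4.12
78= 78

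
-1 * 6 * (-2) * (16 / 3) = 64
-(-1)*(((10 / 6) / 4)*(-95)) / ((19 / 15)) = -125 / 4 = -31.25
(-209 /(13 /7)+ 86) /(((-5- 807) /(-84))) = -2.75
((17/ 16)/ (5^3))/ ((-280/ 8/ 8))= -0.00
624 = 624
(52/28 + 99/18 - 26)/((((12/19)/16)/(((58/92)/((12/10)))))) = -79895/322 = -248.12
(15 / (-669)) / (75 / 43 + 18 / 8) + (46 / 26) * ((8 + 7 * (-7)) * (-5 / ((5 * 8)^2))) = 140890943 / 637316160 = 0.22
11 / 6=1.83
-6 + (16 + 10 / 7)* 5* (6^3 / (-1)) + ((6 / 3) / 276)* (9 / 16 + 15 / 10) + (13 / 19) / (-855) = -1575865704751 / 83694240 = -18828.84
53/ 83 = 0.64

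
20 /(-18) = -10 /9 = -1.11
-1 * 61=-61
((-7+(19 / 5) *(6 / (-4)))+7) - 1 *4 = -97 / 10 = -9.70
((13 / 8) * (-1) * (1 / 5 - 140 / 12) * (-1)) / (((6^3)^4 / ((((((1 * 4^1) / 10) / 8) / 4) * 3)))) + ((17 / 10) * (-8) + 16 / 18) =-22135457710639 / 1741425868800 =-12.71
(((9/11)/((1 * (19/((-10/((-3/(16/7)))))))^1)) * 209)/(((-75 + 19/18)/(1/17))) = -8640/158389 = -0.05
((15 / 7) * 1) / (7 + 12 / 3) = 15 / 77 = 0.19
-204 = -204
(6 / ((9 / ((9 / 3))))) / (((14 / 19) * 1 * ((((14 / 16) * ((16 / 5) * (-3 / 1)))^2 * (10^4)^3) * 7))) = 19 / 3457440000000000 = 0.00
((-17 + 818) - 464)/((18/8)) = 1348/9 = 149.78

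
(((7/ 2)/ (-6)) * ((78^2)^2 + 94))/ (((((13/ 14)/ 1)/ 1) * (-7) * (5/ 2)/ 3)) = 51821210/ 13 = 3986246.92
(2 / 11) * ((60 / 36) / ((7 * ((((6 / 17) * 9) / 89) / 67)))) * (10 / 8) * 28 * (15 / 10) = 2534275 / 594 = 4266.46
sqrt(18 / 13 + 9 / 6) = 1.70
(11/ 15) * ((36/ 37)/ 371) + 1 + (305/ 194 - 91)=-1177407817/ 13315190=-88.43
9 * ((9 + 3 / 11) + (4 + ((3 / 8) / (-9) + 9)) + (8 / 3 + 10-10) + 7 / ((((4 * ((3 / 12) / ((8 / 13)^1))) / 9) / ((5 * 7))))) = 14227227 / 1144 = 12436.39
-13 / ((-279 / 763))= 35.55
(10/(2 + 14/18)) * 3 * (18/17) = 972/85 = 11.44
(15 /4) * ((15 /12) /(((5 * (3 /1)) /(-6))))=-15 /8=-1.88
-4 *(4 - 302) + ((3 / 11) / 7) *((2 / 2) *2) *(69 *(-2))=90956 / 77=1181.25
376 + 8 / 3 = 1136 / 3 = 378.67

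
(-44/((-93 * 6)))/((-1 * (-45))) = 22/12555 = 0.00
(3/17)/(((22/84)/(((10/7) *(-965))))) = -173700/187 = -928.88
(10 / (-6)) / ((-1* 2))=0.83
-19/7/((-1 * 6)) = 19/42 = 0.45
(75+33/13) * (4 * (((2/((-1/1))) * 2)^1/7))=-2304/13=-177.23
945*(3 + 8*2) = 17955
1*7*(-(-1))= 7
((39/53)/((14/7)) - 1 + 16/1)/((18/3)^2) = 181/424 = 0.43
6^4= 1296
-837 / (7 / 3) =-2511 / 7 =-358.71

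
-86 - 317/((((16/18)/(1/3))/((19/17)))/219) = -3968807/136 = -29182.40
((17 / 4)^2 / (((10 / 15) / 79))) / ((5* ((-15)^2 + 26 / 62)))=2123283 / 1118080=1.90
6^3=216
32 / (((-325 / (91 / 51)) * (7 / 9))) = -96 / 425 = -0.23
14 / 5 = 2.80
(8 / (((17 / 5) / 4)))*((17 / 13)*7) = 86.15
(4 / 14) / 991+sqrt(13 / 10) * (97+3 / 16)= 2 / 6937+311 * sqrt(130) / 32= 110.81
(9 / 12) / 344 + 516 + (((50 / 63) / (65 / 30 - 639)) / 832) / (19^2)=267372574077097 / 518161713888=516.00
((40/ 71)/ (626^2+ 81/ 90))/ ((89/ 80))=32000/ 24762701311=0.00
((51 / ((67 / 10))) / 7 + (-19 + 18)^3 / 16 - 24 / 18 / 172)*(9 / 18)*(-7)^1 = -984635 / 276576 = -3.56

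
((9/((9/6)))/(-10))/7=-3/35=-0.09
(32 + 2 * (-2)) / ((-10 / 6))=-84 / 5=-16.80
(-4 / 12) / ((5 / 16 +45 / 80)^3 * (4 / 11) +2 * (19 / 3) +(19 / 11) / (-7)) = -9856 / 374435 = -0.03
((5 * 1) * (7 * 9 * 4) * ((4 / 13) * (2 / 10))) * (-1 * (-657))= 662256 / 13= 50942.77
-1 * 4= -4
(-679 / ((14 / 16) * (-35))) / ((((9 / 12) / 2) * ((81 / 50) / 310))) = 11313.82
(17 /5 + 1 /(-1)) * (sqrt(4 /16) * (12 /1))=72 /5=14.40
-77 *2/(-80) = 77/40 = 1.92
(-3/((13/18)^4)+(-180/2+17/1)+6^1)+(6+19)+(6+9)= -1086075/28561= -38.03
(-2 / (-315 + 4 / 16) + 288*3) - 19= 1063863 / 1259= 845.01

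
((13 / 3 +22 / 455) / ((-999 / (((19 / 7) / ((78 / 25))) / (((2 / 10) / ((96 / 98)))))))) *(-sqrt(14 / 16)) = 5681950 *sqrt(14) / 1216089693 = 0.02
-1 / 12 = -0.08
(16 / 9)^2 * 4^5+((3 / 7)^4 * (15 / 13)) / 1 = 8182399087 / 2528253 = 3236.38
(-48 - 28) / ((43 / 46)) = -3496 / 43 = -81.30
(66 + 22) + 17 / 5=457 / 5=91.40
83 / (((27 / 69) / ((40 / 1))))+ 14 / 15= 381842 / 45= 8485.38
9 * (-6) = -54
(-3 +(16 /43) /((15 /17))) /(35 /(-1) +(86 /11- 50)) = 18293 /547605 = 0.03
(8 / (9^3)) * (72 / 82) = 32 / 3321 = 0.01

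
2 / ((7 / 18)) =36 / 7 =5.14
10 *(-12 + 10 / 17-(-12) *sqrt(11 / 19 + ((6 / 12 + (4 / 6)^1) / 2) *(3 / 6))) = -1940 / 17 + 10 *sqrt(45258) / 19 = -2.15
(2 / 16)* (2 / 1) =1 / 4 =0.25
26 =26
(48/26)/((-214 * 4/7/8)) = -168/1391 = -0.12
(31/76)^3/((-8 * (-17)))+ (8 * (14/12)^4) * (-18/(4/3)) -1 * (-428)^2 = -32844494147683/179102208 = -183384.08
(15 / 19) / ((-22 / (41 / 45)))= -41 / 1254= -0.03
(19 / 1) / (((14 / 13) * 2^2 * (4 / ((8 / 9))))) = 247 / 252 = 0.98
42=42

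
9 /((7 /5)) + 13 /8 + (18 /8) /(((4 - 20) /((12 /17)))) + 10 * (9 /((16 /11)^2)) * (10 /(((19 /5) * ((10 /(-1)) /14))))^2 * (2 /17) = 13039555 /171836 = 75.88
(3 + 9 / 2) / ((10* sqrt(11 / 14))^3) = 21* sqrt(154) / 24200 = 0.01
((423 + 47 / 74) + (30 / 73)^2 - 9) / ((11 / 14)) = 1145034149 / 2168903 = 527.93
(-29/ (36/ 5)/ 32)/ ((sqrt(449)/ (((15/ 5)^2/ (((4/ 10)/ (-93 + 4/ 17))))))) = 1143325 * sqrt(449)/ 1954048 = 12.40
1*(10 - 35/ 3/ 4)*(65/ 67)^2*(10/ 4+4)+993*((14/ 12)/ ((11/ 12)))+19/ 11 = 1551147731/ 1185096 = 1308.88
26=26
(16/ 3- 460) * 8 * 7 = -76384/ 3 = -25461.33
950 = 950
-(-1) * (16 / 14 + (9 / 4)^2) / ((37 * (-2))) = -695 / 8288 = -0.08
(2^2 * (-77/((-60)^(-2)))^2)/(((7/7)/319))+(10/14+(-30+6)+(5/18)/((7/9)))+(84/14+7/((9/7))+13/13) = 12354002115838679/126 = 98047635839989.52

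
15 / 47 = 0.32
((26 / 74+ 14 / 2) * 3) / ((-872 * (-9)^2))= -34 / 108891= -0.00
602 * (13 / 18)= 3913 / 9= 434.78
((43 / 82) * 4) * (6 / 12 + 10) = 903 / 41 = 22.02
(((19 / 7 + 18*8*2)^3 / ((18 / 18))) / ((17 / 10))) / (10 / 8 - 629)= -337095715000 / 14641641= -23023.08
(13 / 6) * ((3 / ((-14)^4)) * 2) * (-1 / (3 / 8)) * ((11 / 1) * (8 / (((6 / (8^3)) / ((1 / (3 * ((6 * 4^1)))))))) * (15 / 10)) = -9152 / 64827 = -0.14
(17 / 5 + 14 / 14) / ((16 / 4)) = 11 / 10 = 1.10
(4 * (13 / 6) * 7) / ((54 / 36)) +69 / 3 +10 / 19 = 10939 / 171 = 63.97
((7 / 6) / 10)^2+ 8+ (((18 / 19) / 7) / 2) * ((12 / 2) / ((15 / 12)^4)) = 97913581 / 11970000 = 8.18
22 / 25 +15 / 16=727 / 400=1.82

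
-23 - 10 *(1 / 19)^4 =-2997393 / 130321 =-23.00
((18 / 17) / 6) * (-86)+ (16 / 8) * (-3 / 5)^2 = -6144 / 425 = -14.46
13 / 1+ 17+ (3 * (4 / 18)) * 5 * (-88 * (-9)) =2670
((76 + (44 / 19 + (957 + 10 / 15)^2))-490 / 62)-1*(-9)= 4862102947 / 5301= 917204.86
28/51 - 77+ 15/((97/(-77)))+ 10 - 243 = -1589759/4947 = -321.36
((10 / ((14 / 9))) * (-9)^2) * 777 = 404595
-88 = -88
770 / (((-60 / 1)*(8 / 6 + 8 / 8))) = -11 / 2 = -5.50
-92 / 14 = -46 / 7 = -6.57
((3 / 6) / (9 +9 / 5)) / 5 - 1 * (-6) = 649 / 108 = 6.01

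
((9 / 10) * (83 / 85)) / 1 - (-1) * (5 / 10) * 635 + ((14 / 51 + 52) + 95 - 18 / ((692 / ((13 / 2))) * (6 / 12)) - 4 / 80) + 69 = 27728363 / 51900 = 534.27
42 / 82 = 21 / 41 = 0.51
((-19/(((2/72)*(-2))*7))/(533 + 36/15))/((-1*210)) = -57/131173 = -0.00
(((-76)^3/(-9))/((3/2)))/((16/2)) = 109744/27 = 4064.59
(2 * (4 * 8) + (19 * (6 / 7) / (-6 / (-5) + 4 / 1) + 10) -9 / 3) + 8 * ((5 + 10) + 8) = 23490 / 91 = 258.13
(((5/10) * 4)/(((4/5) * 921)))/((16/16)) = 5/1842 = 0.00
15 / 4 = 3.75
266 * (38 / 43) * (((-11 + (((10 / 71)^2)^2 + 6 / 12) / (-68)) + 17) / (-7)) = -7476490505415 / 37151877622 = -201.24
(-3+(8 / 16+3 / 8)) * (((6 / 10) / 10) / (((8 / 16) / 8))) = -2.04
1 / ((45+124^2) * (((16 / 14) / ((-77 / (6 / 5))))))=-385 / 105744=-0.00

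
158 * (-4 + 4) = 0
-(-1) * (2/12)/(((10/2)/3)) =1/10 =0.10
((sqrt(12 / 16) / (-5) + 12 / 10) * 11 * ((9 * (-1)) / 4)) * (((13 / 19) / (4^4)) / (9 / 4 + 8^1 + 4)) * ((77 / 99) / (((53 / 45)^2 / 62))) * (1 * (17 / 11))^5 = -1622193721785 / 950188250176 + 540731240595 * sqrt(3) / 3800753000704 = -1.46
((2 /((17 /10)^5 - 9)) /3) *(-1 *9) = -600000 /519857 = -1.15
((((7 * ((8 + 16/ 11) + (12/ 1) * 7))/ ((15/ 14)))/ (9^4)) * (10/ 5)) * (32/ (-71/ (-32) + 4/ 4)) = 206323712/ 111504195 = 1.85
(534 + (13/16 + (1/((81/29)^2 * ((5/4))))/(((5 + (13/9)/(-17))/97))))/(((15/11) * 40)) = 16186386601/1644624000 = 9.84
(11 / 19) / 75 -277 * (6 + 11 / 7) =-2097.28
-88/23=-3.83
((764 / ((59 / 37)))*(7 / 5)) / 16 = 49469 / 1180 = 41.92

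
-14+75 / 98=-1297 / 98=-13.23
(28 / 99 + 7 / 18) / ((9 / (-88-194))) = -21.05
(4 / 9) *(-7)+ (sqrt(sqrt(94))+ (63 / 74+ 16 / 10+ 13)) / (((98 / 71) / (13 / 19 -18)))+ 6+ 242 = 45219019 / 885780 -3337 *94^(1 / 4) / 266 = 11.99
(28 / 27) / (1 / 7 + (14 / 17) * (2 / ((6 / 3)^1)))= 3332 / 3105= 1.07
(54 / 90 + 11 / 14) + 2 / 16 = 423 / 280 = 1.51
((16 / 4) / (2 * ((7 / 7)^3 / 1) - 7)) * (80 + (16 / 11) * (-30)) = -320 / 11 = -29.09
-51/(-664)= 51/664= 0.08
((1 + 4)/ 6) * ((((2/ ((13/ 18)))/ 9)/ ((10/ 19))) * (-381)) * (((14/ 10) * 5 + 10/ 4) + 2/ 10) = -234061/ 130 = -1800.47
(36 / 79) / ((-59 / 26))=-936 / 4661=-0.20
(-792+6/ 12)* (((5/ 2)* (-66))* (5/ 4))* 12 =3917925/ 2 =1958962.50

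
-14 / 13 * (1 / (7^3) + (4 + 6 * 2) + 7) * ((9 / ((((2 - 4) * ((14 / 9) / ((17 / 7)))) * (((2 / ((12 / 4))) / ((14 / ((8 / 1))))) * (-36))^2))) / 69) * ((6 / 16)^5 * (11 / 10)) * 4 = 107558847 / 245802991616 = 0.00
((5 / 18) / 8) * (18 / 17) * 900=1125 / 34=33.09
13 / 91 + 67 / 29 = 498 / 203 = 2.45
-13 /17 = -0.76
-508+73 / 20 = -10087 / 20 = -504.35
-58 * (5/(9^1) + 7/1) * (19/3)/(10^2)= -18734/675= -27.75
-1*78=-78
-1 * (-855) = 855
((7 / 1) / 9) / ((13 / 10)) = 70 / 117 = 0.60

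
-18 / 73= -0.25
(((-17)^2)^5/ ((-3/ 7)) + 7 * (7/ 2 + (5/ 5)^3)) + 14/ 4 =-14111957303038/ 3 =-4703985767679.33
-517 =-517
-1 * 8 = -8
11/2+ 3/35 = 391/70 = 5.59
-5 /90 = -1 /18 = -0.06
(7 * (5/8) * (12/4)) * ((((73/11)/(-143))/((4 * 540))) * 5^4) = -319375/1812096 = -0.18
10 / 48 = 5 / 24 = 0.21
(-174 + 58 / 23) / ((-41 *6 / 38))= 74936 / 2829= 26.49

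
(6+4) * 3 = 30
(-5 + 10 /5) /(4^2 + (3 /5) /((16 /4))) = -60 /323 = -0.19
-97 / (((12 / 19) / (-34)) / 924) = 4824974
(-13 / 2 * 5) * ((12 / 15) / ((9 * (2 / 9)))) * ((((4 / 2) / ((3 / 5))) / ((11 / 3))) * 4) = -520 / 11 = -47.27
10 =10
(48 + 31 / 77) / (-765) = -3727 / 58905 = -0.06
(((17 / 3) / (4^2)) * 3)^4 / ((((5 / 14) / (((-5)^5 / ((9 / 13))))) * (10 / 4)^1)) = -950051375 / 147456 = -6442.95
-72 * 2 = -144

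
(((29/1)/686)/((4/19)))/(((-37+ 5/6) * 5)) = -1653/1488620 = -0.00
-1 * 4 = -4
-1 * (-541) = 541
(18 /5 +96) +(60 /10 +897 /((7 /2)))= 12666 /35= 361.89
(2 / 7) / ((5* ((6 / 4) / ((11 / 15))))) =44 / 1575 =0.03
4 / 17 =0.24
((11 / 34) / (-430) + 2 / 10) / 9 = 971 / 43860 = 0.02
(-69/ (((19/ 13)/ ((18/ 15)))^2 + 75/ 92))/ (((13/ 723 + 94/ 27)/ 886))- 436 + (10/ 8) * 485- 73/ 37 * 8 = -4035474952003409/ 541997619100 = -7445.56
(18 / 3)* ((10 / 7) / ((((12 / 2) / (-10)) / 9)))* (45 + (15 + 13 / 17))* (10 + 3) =-12086100 / 119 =-101563.87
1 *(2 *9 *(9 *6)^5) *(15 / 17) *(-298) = -36944417831040 / 17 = -2173201048884.71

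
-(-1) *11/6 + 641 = 3857/6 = 642.83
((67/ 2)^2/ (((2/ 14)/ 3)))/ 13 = 94269/ 52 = 1812.87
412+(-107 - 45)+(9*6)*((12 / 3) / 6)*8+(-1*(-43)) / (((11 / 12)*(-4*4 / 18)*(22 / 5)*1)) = 259427 / 484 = 536.01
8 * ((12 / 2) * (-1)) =-48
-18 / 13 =-1.38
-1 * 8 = -8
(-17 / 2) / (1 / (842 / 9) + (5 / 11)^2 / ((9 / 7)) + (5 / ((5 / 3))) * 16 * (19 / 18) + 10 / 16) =-0.17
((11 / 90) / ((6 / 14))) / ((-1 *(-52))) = 0.01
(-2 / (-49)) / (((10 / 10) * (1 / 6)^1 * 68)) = 3 / 833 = 0.00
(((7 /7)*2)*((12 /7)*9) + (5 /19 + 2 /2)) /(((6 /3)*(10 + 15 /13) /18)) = 499824 /19285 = 25.92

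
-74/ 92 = -37/ 46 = -0.80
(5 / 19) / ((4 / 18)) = 45 / 38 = 1.18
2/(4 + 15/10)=4/11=0.36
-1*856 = -856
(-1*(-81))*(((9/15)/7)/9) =27/35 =0.77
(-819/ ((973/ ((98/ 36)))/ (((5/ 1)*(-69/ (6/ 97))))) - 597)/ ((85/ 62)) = 12352229/ 1390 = 8886.50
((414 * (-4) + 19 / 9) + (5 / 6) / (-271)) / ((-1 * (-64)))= -8067685 / 312192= -25.84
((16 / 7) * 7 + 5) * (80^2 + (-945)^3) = -17721946725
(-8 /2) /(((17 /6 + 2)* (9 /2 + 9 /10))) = -0.15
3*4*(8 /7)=96 /7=13.71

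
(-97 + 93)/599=-4/599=-0.01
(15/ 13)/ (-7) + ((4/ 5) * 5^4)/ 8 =11345/ 182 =62.34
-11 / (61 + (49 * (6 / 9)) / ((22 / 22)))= -33 / 281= -0.12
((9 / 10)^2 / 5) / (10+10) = 81 / 10000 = 0.01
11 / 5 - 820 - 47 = -4324 / 5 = -864.80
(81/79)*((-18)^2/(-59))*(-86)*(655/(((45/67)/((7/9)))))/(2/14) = 11983554072/4661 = 2571026.40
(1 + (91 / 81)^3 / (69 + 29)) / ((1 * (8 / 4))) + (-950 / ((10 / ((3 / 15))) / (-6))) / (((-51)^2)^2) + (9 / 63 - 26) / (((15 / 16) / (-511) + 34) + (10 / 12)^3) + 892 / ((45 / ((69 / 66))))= 1526687857251926066899 / 74535597163197674460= 20.48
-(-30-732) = 762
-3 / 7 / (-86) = 3 / 602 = 0.00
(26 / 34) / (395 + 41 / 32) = 416 / 215577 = 0.00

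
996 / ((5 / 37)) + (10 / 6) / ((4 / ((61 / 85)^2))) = 127806457 / 17340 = 7370.61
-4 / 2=-2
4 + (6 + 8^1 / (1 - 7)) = 26 / 3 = 8.67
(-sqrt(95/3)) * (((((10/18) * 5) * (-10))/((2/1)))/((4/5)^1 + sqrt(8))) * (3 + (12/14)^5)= -12124375 * sqrt(285)/6958098 + 60621875 * sqrt(570)/13916196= 74.59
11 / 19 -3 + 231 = 4343 / 19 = 228.58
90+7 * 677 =4829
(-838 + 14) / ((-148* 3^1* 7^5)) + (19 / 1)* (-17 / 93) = -66951357 / 19277629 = -3.47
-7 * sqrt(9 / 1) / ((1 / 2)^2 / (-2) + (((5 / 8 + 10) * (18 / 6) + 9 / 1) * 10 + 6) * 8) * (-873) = 146664 / 26543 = 5.53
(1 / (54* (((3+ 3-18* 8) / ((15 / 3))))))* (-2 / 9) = 5 / 33534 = 0.00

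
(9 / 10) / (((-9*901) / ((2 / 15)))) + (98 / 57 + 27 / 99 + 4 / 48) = 117241789 / 56492700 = 2.08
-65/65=-1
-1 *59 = -59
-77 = -77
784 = 784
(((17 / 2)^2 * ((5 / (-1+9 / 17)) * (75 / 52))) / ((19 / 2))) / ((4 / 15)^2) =-414534375 / 252928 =-1638.94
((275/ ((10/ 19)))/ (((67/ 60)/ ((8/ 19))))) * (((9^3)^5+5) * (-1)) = -40563626024618400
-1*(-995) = 995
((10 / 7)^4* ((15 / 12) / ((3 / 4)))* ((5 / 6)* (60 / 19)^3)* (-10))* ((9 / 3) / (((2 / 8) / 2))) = -720000000000 / 16468459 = -43719.94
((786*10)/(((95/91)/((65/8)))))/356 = 2324595/13528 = 171.84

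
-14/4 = -7/2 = -3.50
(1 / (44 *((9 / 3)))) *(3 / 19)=1 / 836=0.00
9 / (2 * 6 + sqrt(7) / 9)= 8748 / 11657 - 81 * sqrt(7) / 11657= 0.73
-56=-56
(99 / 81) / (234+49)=11 / 2547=0.00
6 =6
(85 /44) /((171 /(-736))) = -15640 /1881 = -8.31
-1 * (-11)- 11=0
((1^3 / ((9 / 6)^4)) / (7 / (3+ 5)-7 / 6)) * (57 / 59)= -0.65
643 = 643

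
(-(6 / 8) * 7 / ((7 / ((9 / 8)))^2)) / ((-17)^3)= 243 / 8804096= 0.00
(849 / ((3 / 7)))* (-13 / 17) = -1514.88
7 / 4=1.75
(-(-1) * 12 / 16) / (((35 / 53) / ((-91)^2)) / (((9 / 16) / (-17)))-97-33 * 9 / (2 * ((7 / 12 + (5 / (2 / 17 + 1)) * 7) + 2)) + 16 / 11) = -143926369587 / 19176463353548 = -0.01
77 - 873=-796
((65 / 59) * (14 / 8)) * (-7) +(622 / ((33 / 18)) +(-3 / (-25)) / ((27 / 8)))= 190307093 / 584100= 325.81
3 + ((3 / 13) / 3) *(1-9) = 31 / 13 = 2.38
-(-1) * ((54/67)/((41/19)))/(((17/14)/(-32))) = -459648/46699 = -9.84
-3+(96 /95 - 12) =-1329 /95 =-13.99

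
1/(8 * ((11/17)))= 17/88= 0.19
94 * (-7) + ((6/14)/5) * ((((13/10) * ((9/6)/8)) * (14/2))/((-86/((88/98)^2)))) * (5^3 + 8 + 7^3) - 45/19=-4630965286/7005775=-661.02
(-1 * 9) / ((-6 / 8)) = 12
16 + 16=32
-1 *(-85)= 85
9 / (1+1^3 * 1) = 9 / 2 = 4.50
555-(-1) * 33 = 588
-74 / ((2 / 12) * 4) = -111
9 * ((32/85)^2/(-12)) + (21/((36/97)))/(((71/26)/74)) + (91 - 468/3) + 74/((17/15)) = 2359966816/1538925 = 1533.52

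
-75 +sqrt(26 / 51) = -75 +sqrt(1326) / 51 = -74.29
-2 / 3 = -0.67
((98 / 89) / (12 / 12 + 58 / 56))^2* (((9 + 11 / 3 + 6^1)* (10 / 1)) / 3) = 18.20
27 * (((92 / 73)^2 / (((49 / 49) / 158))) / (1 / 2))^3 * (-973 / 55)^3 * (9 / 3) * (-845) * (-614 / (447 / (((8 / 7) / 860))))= -14108392335036806429009801842262016 / 161316931775819026625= -87457603983214.47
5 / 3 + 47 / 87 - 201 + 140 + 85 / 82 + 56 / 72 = -1219459 / 21402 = -56.98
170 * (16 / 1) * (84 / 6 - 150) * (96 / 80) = -443904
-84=-84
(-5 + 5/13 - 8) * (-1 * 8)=1312/13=100.92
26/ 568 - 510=-144827/ 284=-509.95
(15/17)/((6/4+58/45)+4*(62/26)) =17550/245191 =0.07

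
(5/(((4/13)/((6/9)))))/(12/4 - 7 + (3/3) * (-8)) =-65/72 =-0.90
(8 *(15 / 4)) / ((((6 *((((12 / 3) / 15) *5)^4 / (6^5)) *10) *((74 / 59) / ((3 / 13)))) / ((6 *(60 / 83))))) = 156775095 / 159692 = 981.73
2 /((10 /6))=6 /5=1.20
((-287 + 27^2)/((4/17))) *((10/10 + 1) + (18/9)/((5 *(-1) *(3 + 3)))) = 108953/30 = 3631.77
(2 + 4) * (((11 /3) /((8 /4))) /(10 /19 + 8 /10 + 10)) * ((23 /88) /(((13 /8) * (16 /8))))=2185 /27976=0.08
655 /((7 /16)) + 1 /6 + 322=1819.31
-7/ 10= -0.70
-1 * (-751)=751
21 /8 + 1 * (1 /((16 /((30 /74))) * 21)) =10883 /4144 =2.63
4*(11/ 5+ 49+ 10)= 1224/ 5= 244.80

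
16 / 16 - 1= 0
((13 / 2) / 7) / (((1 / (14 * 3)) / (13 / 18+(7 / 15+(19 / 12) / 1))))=6487 / 60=108.12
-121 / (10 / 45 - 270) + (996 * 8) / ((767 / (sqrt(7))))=1089 / 2428 + 7968 * sqrt(7) / 767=27.93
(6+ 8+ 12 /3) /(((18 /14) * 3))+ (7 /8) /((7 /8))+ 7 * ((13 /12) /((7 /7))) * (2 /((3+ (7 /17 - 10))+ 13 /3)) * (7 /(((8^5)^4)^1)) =5.67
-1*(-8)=8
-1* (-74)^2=-5476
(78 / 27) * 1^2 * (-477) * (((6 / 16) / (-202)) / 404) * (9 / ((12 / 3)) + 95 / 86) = 1192659 / 56146304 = 0.02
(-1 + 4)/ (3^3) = 0.11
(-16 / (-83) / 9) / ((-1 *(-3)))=16 / 2241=0.01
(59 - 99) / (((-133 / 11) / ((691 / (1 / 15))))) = 4560600 / 133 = 34290.23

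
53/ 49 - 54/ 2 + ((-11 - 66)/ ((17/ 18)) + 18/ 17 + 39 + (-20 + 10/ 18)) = -650990/ 7497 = -86.83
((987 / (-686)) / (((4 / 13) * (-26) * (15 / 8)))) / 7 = 47 / 3430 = 0.01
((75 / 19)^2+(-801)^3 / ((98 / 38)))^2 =12425578983522303895991556 / 312900721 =39710931134359079.65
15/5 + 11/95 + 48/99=11288/3135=3.60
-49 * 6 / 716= -147 / 358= -0.41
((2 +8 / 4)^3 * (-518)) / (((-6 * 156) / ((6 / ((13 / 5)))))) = 41440 / 507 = 81.74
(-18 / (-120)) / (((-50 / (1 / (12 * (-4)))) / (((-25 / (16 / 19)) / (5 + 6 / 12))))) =-19 / 56320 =-0.00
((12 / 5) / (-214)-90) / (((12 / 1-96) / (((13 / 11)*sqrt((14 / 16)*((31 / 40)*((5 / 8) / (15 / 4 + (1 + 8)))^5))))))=260845*sqrt(22134) / 69946341696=0.00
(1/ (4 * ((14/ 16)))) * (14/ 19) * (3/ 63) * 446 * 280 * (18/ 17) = 428160/ 323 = 1325.57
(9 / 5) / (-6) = -3 / 10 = -0.30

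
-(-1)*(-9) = -9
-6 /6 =-1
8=8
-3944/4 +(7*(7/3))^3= 91027/27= 3371.37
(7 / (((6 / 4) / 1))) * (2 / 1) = 28 / 3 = 9.33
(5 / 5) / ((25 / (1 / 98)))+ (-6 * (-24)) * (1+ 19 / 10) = 1023121 / 2450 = 417.60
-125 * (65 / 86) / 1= -8125 / 86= -94.48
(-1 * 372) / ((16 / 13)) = -1209 / 4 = -302.25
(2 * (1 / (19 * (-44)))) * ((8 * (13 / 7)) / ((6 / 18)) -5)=-277 / 2926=-0.09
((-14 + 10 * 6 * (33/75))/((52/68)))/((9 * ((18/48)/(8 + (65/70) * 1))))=105400/2457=42.90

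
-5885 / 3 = -1961.67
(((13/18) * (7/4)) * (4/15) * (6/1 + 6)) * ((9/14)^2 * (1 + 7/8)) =351/112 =3.13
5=5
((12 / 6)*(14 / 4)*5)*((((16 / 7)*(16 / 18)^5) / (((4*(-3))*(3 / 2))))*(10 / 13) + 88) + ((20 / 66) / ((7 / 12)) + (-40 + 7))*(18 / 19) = 30800834071526 / 10107476379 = 3047.33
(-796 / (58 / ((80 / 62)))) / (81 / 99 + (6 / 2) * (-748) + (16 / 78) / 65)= 443929200 / 56233382263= 0.01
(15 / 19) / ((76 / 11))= 165 / 1444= 0.11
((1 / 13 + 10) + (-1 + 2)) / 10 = 72 / 65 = 1.11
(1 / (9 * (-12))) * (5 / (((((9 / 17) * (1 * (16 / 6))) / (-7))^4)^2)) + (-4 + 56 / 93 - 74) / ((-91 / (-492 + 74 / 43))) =-24991639789468978247411 / 1442066310233063424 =-17330.44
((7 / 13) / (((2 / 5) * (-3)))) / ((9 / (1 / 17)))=-35 / 11934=-0.00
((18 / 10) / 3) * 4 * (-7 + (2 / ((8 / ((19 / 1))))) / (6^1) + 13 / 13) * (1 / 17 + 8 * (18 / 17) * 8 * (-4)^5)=1734775 / 2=867387.50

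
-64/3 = -21.33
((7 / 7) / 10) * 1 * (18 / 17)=9 / 85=0.11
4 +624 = 628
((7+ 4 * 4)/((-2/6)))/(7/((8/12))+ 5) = -4.45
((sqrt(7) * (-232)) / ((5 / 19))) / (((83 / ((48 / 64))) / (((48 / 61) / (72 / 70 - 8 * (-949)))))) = -9576 * sqrt(7) / 11599333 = -0.00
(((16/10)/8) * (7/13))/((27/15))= 7/117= 0.06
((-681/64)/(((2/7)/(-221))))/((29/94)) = 49514829/1856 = 26678.25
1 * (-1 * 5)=-5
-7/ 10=-0.70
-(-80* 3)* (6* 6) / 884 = 2160 / 221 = 9.77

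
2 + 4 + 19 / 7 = 8.71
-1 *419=-419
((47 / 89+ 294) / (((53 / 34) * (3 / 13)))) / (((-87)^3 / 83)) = -961650118 / 9318475953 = -0.10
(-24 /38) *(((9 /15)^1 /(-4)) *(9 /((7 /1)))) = 0.12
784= 784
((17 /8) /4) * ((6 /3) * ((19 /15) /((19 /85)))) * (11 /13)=3179 /624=5.09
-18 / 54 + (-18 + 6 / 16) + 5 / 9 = -1253 / 72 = -17.40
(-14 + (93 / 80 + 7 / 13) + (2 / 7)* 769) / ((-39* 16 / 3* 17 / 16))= -1509983 / 1608880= -0.94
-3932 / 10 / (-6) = 983 / 15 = 65.53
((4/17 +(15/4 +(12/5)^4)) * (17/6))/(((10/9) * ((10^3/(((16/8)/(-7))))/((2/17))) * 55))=-4738269/81812500000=-0.00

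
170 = 170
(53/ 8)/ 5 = 53/ 40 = 1.32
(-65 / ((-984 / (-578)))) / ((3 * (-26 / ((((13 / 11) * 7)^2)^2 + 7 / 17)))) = 4129147085 / 1800843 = 2292.90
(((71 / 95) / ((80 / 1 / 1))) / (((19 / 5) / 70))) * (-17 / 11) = -8449 / 31768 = -0.27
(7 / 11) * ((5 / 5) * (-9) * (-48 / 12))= 252 / 11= 22.91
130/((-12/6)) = -65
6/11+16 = 182/11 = 16.55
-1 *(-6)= 6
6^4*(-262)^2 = 88962624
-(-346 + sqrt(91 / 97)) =346-sqrt(8827) / 97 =345.03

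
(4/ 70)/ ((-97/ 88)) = -176/ 3395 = -0.05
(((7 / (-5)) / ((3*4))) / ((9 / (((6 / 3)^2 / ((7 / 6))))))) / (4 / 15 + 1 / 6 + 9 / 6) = -2 / 87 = -0.02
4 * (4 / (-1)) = -16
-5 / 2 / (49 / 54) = -135 / 49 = -2.76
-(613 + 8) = -621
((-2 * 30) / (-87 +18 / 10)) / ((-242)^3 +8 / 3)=-75 / 1509369688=-0.00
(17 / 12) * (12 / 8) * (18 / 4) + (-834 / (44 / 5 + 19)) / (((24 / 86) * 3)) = -1261 / 48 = -26.27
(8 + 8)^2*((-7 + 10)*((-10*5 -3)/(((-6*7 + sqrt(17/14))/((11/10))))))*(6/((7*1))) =1343232*sqrt(238)/863765 + 112831488/123395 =938.38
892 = 892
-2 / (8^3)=-1 / 256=-0.00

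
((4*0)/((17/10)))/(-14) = 0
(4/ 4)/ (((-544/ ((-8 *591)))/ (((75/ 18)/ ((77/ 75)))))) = 35.27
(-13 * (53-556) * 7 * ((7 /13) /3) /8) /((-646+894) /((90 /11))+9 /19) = 33.36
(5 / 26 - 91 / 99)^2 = 3500641 / 6625476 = 0.53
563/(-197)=-2.86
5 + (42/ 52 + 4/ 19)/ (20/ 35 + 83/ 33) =1877303/ 352222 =5.33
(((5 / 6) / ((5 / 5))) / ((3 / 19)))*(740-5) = 23275 / 6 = 3879.17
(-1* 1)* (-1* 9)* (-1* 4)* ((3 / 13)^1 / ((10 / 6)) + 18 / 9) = -5004 / 65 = -76.98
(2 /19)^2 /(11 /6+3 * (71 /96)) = 384 /140429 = 0.00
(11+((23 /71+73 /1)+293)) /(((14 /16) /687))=147237840 /497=296253.20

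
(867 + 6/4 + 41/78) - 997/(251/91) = 507.56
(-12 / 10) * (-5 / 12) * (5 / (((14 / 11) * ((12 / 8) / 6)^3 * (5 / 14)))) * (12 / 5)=4224 / 5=844.80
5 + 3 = 8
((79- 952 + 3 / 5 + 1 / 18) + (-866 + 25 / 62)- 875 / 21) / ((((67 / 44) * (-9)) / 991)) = 128686.60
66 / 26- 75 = -942 / 13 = -72.46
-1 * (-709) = 709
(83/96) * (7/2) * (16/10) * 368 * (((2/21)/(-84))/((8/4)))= -1909/1890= -1.01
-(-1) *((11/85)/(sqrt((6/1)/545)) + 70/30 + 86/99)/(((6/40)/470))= 10340 *sqrt(3270)/153 + 2979800/297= 13897.58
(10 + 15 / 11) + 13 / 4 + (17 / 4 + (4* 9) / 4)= 613 / 22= 27.86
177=177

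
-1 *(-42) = 42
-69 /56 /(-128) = 69 /7168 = 0.01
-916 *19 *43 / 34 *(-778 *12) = 3493400496 / 17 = 205494146.82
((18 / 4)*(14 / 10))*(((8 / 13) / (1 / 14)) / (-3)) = -1176 / 65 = -18.09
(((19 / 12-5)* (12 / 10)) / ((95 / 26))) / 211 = -533 / 100225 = -0.01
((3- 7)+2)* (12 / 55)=-24 / 55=-0.44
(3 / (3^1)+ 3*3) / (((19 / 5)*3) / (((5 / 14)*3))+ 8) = 125 / 233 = 0.54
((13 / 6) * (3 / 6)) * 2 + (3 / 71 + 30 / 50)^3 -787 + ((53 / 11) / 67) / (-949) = -147299363317331869 / 187745704682250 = -784.57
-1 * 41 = -41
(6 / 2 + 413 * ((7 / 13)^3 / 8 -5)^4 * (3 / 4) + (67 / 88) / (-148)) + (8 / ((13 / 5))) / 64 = 29610059793152372254723473 / 155358341445218582528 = 190592.02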